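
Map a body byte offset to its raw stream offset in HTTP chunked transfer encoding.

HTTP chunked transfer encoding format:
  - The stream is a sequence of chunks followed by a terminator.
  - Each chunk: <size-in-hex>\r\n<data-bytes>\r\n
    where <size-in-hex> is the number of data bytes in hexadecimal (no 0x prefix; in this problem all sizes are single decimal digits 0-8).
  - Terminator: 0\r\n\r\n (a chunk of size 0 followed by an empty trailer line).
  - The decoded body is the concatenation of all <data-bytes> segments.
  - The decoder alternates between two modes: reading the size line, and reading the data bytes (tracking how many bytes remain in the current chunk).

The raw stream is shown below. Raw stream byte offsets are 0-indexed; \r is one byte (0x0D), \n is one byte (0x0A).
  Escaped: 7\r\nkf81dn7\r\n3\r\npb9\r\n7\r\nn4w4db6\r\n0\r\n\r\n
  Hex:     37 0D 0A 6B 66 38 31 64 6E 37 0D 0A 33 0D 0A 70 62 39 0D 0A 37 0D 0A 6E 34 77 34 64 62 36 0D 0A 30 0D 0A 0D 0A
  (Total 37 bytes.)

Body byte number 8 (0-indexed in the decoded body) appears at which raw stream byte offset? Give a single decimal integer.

Chunk 1: stream[0..1]='7' size=0x7=7, data at stream[3..10]='kf81dn7' -> body[0..7], body so far='kf81dn7'
Chunk 2: stream[12..13]='3' size=0x3=3, data at stream[15..18]='pb9' -> body[7..10], body so far='kf81dn7pb9'
Chunk 3: stream[20..21]='7' size=0x7=7, data at stream[23..30]='n4w4db6' -> body[10..17], body so far='kf81dn7pb9n4w4db6'
Chunk 4: stream[32..33]='0' size=0 (terminator). Final body='kf81dn7pb9n4w4db6' (17 bytes)
Body byte 8 at stream offset 16

Answer: 16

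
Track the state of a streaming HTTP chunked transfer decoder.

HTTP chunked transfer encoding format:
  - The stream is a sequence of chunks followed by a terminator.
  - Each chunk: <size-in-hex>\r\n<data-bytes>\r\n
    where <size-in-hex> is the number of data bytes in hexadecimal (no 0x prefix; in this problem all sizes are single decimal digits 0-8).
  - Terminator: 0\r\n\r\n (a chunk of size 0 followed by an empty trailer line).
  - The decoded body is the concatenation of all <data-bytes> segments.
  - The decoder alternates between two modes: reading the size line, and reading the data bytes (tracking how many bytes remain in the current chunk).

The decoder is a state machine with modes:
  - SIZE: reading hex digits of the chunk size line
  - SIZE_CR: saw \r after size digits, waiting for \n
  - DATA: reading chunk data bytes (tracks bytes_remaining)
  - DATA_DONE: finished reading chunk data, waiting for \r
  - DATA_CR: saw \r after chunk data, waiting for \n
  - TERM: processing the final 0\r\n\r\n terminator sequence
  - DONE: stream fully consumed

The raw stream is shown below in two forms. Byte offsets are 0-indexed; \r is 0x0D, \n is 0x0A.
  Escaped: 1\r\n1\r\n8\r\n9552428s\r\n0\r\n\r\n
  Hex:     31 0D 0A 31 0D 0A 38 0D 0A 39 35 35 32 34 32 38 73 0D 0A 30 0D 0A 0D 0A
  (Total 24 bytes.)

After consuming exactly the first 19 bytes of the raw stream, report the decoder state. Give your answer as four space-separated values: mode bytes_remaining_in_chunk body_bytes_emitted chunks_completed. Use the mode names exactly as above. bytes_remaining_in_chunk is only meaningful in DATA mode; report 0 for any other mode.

Answer: SIZE 0 9 2

Derivation:
Byte 0 = '1': mode=SIZE remaining=0 emitted=0 chunks_done=0
Byte 1 = 0x0D: mode=SIZE_CR remaining=0 emitted=0 chunks_done=0
Byte 2 = 0x0A: mode=DATA remaining=1 emitted=0 chunks_done=0
Byte 3 = '1': mode=DATA_DONE remaining=0 emitted=1 chunks_done=0
Byte 4 = 0x0D: mode=DATA_CR remaining=0 emitted=1 chunks_done=0
Byte 5 = 0x0A: mode=SIZE remaining=0 emitted=1 chunks_done=1
Byte 6 = '8': mode=SIZE remaining=0 emitted=1 chunks_done=1
Byte 7 = 0x0D: mode=SIZE_CR remaining=0 emitted=1 chunks_done=1
Byte 8 = 0x0A: mode=DATA remaining=8 emitted=1 chunks_done=1
Byte 9 = '9': mode=DATA remaining=7 emitted=2 chunks_done=1
Byte 10 = '5': mode=DATA remaining=6 emitted=3 chunks_done=1
Byte 11 = '5': mode=DATA remaining=5 emitted=4 chunks_done=1
Byte 12 = '2': mode=DATA remaining=4 emitted=5 chunks_done=1
Byte 13 = '4': mode=DATA remaining=3 emitted=6 chunks_done=1
Byte 14 = '2': mode=DATA remaining=2 emitted=7 chunks_done=1
Byte 15 = '8': mode=DATA remaining=1 emitted=8 chunks_done=1
Byte 16 = 's': mode=DATA_DONE remaining=0 emitted=9 chunks_done=1
Byte 17 = 0x0D: mode=DATA_CR remaining=0 emitted=9 chunks_done=1
Byte 18 = 0x0A: mode=SIZE remaining=0 emitted=9 chunks_done=2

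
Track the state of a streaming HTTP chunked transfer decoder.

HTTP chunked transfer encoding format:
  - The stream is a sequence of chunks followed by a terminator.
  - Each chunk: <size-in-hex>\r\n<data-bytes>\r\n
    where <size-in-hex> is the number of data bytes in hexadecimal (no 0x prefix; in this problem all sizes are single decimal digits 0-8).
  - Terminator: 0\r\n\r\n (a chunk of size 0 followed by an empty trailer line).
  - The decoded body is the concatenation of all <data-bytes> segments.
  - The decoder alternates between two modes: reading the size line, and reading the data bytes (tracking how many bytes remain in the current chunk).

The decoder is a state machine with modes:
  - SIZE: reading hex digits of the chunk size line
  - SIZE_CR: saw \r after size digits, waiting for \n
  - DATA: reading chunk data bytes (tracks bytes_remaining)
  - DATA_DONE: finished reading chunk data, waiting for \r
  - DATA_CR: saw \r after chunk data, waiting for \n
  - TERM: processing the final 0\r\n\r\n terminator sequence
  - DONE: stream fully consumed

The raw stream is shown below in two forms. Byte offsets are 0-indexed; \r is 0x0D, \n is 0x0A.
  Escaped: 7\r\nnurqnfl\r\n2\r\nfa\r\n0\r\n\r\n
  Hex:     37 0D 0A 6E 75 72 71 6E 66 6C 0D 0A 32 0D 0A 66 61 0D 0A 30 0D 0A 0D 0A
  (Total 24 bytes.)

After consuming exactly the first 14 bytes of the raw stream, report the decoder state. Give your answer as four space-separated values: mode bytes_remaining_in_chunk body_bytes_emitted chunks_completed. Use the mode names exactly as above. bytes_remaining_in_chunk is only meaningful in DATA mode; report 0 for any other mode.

Answer: SIZE_CR 0 7 1

Derivation:
Byte 0 = '7': mode=SIZE remaining=0 emitted=0 chunks_done=0
Byte 1 = 0x0D: mode=SIZE_CR remaining=0 emitted=0 chunks_done=0
Byte 2 = 0x0A: mode=DATA remaining=7 emitted=0 chunks_done=0
Byte 3 = 'n': mode=DATA remaining=6 emitted=1 chunks_done=0
Byte 4 = 'u': mode=DATA remaining=5 emitted=2 chunks_done=0
Byte 5 = 'r': mode=DATA remaining=4 emitted=3 chunks_done=0
Byte 6 = 'q': mode=DATA remaining=3 emitted=4 chunks_done=0
Byte 7 = 'n': mode=DATA remaining=2 emitted=5 chunks_done=0
Byte 8 = 'f': mode=DATA remaining=1 emitted=6 chunks_done=0
Byte 9 = 'l': mode=DATA_DONE remaining=0 emitted=7 chunks_done=0
Byte 10 = 0x0D: mode=DATA_CR remaining=0 emitted=7 chunks_done=0
Byte 11 = 0x0A: mode=SIZE remaining=0 emitted=7 chunks_done=1
Byte 12 = '2': mode=SIZE remaining=0 emitted=7 chunks_done=1
Byte 13 = 0x0D: mode=SIZE_CR remaining=0 emitted=7 chunks_done=1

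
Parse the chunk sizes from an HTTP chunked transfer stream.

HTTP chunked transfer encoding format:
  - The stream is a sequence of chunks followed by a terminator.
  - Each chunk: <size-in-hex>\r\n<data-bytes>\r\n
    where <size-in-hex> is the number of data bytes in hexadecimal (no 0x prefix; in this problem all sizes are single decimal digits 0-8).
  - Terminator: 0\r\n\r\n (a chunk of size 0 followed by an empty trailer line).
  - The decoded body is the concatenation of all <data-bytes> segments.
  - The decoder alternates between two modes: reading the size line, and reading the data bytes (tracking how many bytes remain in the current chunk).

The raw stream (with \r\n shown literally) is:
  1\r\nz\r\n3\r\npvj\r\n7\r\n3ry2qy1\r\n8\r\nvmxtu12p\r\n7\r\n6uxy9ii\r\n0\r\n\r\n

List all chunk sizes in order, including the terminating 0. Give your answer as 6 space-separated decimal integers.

Chunk 1: stream[0..1]='1' size=0x1=1, data at stream[3..4]='z' -> body[0..1], body so far='z'
Chunk 2: stream[6..7]='3' size=0x3=3, data at stream[9..12]='pvj' -> body[1..4], body so far='zpvj'
Chunk 3: stream[14..15]='7' size=0x7=7, data at stream[17..24]='3ry2qy1' -> body[4..11], body so far='zpvj3ry2qy1'
Chunk 4: stream[26..27]='8' size=0x8=8, data at stream[29..37]='vmxtu12p' -> body[11..19], body so far='zpvj3ry2qy1vmxtu12p'
Chunk 5: stream[39..40]='7' size=0x7=7, data at stream[42..49]='6uxy9ii' -> body[19..26], body so far='zpvj3ry2qy1vmxtu12p6uxy9ii'
Chunk 6: stream[51..52]='0' size=0 (terminator). Final body='zpvj3ry2qy1vmxtu12p6uxy9ii' (26 bytes)

Answer: 1 3 7 8 7 0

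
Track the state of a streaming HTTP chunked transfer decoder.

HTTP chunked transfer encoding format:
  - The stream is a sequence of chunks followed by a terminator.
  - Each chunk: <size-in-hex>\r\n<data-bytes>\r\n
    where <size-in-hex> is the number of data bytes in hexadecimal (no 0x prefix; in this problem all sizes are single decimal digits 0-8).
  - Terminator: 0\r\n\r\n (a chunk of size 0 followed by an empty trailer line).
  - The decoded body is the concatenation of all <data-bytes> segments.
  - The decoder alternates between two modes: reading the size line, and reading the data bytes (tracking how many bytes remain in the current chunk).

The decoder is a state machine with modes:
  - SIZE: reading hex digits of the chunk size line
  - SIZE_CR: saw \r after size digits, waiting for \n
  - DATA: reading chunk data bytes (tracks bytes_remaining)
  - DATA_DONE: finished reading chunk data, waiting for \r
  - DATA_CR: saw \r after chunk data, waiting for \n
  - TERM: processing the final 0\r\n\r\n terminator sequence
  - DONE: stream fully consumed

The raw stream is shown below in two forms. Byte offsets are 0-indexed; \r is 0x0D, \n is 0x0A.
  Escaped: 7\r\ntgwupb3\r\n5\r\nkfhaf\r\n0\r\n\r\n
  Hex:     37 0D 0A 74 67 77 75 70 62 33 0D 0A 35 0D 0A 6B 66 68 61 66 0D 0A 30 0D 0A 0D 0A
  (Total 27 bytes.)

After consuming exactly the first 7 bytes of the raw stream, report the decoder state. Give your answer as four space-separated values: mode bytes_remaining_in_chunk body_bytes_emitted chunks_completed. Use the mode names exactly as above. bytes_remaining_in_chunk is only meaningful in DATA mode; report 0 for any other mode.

Byte 0 = '7': mode=SIZE remaining=0 emitted=0 chunks_done=0
Byte 1 = 0x0D: mode=SIZE_CR remaining=0 emitted=0 chunks_done=0
Byte 2 = 0x0A: mode=DATA remaining=7 emitted=0 chunks_done=0
Byte 3 = 't': mode=DATA remaining=6 emitted=1 chunks_done=0
Byte 4 = 'g': mode=DATA remaining=5 emitted=2 chunks_done=0
Byte 5 = 'w': mode=DATA remaining=4 emitted=3 chunks_done=0
Byte 6 = 'u': mode=DATA remaining=3 emitted=4 chunks_done=0

Answer: DATA 3 4 0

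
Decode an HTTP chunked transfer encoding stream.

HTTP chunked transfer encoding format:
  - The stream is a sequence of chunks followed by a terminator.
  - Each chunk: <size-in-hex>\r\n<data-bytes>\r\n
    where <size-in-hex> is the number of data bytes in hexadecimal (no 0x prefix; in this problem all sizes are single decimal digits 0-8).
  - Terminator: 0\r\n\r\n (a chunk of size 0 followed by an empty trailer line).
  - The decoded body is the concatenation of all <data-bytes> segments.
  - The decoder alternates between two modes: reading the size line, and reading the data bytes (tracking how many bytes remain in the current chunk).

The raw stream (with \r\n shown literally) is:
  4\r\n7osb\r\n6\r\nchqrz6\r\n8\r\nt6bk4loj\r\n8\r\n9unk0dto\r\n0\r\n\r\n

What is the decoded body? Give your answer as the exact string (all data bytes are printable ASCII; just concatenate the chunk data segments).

Answer: 7osbchqrz6t6bk4loj9unk0dto

Derivation:
Chunk 1: stream[0..1]='4' size=0x4=4, data at stream[3..7]='7osb' -> body[0..4], body so far='7osb'
Chunk 2: stream[9..10]='6' size=0x6=6, data at stream[12..18]='chqrz6' -> body[4..10], body so far='7osbchqrz6'
Chunk 3: stream[20..21]='8' size=0x8=8, data at stream[23..31]='t6bk4loj' -> body[10..18], body so far='7osbchqrz6t6bk4loj'
Chunk 4: stream[33..34]='8' size=0x8=8, data at stream[36..44]='9unk0dto' -> body[18..26], body so far='7osbchqrz6t6bk4loj9unk0dto'
Chunk 5: stream[46..47]='0' size=0 (terminator). Final body='7osbchqrz6t6bk4loj9unk0dto' (26 bytes)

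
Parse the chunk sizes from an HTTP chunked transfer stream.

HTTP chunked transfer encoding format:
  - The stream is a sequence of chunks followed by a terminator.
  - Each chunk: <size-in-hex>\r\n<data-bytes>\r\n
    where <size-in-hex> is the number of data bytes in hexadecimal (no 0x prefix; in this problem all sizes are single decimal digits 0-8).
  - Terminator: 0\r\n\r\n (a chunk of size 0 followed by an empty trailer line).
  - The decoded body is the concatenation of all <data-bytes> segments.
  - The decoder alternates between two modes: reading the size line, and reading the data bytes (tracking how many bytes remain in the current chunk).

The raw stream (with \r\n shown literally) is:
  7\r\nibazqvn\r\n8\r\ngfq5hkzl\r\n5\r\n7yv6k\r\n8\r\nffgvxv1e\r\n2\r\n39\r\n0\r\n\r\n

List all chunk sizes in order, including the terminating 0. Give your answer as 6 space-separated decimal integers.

Chunk 1: stream[0..1]='7' size=0x7=7, data at stream[3..10]='ibazqvn' -> body[0..7], body so far='ibazqvn'
Chunk 2: stream[12..13]='8' size=0x8=8, data at stream[15..23]='gfq5hkzl' -> body[7..15], body so far='ibazqvngfq5hkzl'
Chunk 3: stream[25..26]='5' size=0x5=5, data at stream[28..33]='7yv6k' -> body[15..20], body so far='ibazqvngfq5hkzl7yv6k'
Chunk 4: stream[35..36]='8' size=0x8=8, data at stream[38..46]='ffgvxv1e' -> body[20..28], body so far='ibazqvngfq5hkzl7yv6kffgvxv1e'
Chunk 5: stream[48..49]='2' size=0x2=2, data at stream[51..53]='39' -> body[28..30], body so far='ibazqvngfq5hkzl7yv6kffgvxv1e39'
Chunk 6: stream[55..56]='0' size=0 (terminator). Final body='ibazqvngfq5hkzl7yv6kffgvxv1e39' (30 bytes)

Answer: 7 8 5 8 2 0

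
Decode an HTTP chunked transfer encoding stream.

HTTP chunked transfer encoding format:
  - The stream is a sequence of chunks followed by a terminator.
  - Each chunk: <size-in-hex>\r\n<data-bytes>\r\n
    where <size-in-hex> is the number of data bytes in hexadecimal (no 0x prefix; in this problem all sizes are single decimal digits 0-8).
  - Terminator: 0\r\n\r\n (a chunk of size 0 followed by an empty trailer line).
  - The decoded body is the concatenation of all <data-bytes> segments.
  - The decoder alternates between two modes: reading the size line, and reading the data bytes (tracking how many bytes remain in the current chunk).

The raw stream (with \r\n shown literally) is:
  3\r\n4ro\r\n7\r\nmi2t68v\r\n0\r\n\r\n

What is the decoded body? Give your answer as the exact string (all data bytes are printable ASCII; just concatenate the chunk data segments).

Chunk 1: stream[0..1]='3' size=0x3=3, data at stream[3..6]='4ro' -> body[0..3], body so far='4ro'
Chunk 2: stream[8..9]='7' size=0x7=7, data at stream[11..18]='mi2t68v' -> body[3..10], body so far='4romi2t68v'
Chunk 3: stream[20..21]='0' size=0 (terminator). Final body='4romi2t68v' (10 bytes)

Answer: 4romi2t68v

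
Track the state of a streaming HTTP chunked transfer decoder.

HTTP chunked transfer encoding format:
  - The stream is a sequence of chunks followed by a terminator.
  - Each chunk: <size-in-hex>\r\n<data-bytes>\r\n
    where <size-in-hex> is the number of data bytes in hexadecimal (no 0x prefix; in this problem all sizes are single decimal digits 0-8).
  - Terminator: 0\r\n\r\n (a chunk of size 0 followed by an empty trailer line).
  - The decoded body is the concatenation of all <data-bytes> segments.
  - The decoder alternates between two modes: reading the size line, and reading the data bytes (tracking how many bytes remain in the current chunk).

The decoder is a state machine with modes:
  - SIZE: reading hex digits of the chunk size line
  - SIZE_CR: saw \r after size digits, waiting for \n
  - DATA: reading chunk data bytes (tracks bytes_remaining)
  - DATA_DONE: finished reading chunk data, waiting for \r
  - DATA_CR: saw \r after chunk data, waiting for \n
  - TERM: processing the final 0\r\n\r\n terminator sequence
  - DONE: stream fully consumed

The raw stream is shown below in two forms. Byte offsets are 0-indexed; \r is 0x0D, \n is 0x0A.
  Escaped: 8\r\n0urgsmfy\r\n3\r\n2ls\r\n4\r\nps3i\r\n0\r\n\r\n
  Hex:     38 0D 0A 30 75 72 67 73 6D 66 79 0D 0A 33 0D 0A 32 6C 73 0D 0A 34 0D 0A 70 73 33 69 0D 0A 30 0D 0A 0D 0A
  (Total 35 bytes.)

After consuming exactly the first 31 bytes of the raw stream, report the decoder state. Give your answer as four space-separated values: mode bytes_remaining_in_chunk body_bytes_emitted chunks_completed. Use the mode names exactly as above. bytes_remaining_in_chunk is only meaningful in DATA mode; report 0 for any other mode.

Answer: SIZE 0 15 3

Derivation:
Byte 0 = '8': mode=SIZE remaining=0 emitted=0 chunks_done=0
Byte 1 = 0x0D: mode=SIZE_CR remaining=0 emitted=0 chunks_done=0
Byte 2 = 0x0A: mode=DATA remaining=8 emitted=0 chunks_done=0
Byte 3 = '0': mode=DATA remaining=7 emitted=1 chunks_done=0
Byte 4 = 'u': mode=DATA remaining=6 emitted=2 chunks_done=0
Byte 5 = 'r': mode=DATA remaining=5 emitted=3 chunks_done=0
Byte 6 = 'g': mode=DATA remaining=4 emitted=4 chunks_done=0
Byte 7 = 's': mode=DATA remaining=3 emitted=5 chunks_done=0
Byte 8 = 'm': mode=DATA remaining=2 emitted=6 chunks_done=0
Byte 9 = 'f': mode=DATA remaining=1 emitted=7 chunks_done=0
Byte 10 = 'y': mode=DATA_DONE remaining=0 emitted=8 chunks_done=0
Byte 11 = 0x0D: mode=DATA_CR remaining=0 emitted=8 chunks_done=0
Byte 12 = 0x0A: mode=SIZE remaining=0 emitted=8 chunks_done=1
Byte 13 = '3': mode=SIZE remaining=0 emitted=8 chunks_done=1
Byte 14 = 0x0D: mode=SIZE_CR remaining=0 emitted=8 chunks_done=1
Byte 15 = 0x0A: mode=DATA remaining=3 emitted=8 chunks_done=1
Byte 16 = '2': mode=DATA remaining=2 emitted=9 chunks_done=1
Byte 17 = 'l': mode=DATA remaining=1 emitted=10 chunks_done=1
Byte 18 = 's': mode=DATA_DONE remaining=0 emitted=11 chunks_done=1
Byte 19 = 0x0D: mode=DATA_CR remaining=0 emitted=11 chunks_done=1
Byte 20 = 0x0A: mode=SIZE remaining=0 emitted=11 chunks_done=2
Byte 21 = '4': mode=SIZE remaining=0 emitted=11 chunks_done=2
Byte 22 = 0x0D: mode=SIZE_CR remaining=0 emitted=11 chunks_done=2
Byte 23 = 0x0A: mode=DATA remaining=4 emitted=11 chunks_done=2
Byte 24 = 'p': mode=DATA remaining=3 emitted=12 chunks_done=2
Byte 25 = 's': mode=DATA remaining=2 emitted=13 chunks_done=2
Byte 26 = '3': mode=DATA remaining=1 emitted=14 chunks_done=2
Byte 27 = 'i': mode=DATA_DONE remaining=0 emitted=15 chunks_done=2
Byte 28 = 0x0D: mode=DATA_CR remaining=0 emitted=15 chunks_done=2
Byte 29 = 0x0A: mode=SIZE remaining=0 emitted=15 chunks_done=3
Byte 30 = '0': mode=SIZE remaining=0 emitted=15 chunks_done=3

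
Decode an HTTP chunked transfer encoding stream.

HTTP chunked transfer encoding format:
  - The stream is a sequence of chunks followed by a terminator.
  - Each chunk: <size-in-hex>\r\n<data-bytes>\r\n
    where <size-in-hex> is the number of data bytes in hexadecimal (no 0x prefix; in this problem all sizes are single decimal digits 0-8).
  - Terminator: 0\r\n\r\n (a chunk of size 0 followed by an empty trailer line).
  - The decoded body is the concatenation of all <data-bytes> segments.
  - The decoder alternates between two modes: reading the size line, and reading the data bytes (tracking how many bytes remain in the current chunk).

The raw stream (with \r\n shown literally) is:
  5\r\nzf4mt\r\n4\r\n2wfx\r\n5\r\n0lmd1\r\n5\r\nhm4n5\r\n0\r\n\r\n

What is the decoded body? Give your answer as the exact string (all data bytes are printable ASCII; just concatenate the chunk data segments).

Answer: zf4mt2wfx0lmd1hm4n5

Derivation:
Chunk 1: stream[0..1]='5' size=0x5=5, data at stream[3..8]='zf4mt' -> body[0..5], body so far='zf4mt'
Chunk 2: stream[10..11]='4' size=0x4=4, data at stream[13..17]='2wfx' -> body[5..9], body so far='zf4mt2wfx'
Chunk 3: stream[19..20]='5' size=0x5=5, data at stream[22..27]='0lmd1' -> body[9..14], body so far='zf4mt2wfx0lmd1'
Chunk 4: stream[29..30]='5' size=0x5=5, data at stream[32..37]='hm4n5' -> body[14..19], body so far='zf4mt2wfx0lmd1hm4n5'
Chunk 5: stream[39..40]='0' size=0 (terminator). Final body='zf4mt2wfx0lmd1hm4n5' (19 bytes)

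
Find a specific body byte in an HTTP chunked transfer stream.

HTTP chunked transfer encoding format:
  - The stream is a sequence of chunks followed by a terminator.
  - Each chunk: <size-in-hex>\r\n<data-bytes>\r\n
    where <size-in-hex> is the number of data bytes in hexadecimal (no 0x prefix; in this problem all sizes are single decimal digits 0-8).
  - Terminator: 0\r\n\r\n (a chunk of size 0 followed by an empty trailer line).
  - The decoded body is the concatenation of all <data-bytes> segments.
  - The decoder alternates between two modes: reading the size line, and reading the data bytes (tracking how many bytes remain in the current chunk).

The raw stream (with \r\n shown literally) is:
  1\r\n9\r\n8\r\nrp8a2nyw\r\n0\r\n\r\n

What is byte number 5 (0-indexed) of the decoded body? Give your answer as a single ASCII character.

Chunk 1: stream[0..1]='1' size=0x1=1, data at stream[3..4]='9' -> body[0..1], body so far='9'
Chunk 2: stream[6..7]='8' size=0x8=8, data at stream[9..17]='rp8a2nyw' -> body[1..9], body so far='9rp8a2nyw'
Chunk 3: stream[19..20]='0' size=0 (terminator). Final body='9rp8a2nyw' (9 bytes)
Body byte 5 = '2'

Answer: 2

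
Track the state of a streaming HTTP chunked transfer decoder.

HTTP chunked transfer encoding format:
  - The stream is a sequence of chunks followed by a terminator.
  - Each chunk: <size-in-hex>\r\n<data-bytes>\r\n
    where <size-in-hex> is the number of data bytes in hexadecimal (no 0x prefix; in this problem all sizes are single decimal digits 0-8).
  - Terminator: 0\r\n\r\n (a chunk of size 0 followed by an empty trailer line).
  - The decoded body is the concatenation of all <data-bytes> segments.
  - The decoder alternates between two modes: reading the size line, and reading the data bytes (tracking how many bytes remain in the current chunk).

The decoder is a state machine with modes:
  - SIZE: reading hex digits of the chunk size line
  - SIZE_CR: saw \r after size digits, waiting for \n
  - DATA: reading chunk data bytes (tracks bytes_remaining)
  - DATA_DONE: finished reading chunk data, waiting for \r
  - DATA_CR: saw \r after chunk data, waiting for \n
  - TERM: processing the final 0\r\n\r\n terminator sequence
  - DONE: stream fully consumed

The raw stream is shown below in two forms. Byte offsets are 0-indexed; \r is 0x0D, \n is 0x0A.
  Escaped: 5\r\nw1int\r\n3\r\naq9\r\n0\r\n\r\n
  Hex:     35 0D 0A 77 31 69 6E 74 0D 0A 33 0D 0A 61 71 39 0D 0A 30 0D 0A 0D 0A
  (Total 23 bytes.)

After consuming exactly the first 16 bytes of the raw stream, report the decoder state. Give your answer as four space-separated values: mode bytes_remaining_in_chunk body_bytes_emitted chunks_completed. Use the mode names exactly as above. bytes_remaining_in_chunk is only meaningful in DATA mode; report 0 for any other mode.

Byte 0 = '5': mode=SIZE remaining=0 emitted=0 chunks_done=0
Byte 1 = 0x0D: mode=SIZE_CR remaining=0 emitted=0 chunks_done=0
Byte 2 = 0x0A: mode=DATA remaining=5 emitted=0 chunks_done=0
Byte 3 = 'w': mode=DATA remaining=4 emitted=1 chunks_done=0
Byte 4 = '1': mode=DATA remaining=3 emitted=2 chunks_done=0
Byte 5 = 'i': mode=DATA remaining=2 emitted=3 chunks_done=0
Byte 6 = 'n': mode=DATA remaining=1 emitted=4 chunks_done=0
Byte 7 = 't': mode=DATA_DONE remaining=0 emitted=5 chunks_done=0
Byte 8 = 0x0D: mode=DATA_CR remaining=0 emitted=5 chunks_done=0
Byte 9 = 0x0A: mode=SIZE remaining=0 emitted=5 chunks_done=1
Byte 10 = '3': mode=SIZE remaining=0 emitted=5 chunks_done=1
Byte 11 = 0x0D: mode=SIZE_CR remaining=0 emitted=5 chunks_done=1
Byte 12 = 0x0A: mode=DATA remaining=3 emitted=5 chunks_done=1
Byte 13 = 'a': mode=DATA remaining=2 emitted=6 chunks_done=1
Byte 14 = 'q': mode=DATA remaining=1 emitted=7 chunks_done=1
Byte 15 = '9': mode=DATA_DONE remaining=0 emitted=8 chunks_done=1

Answer: DATA_DONE 0 8 1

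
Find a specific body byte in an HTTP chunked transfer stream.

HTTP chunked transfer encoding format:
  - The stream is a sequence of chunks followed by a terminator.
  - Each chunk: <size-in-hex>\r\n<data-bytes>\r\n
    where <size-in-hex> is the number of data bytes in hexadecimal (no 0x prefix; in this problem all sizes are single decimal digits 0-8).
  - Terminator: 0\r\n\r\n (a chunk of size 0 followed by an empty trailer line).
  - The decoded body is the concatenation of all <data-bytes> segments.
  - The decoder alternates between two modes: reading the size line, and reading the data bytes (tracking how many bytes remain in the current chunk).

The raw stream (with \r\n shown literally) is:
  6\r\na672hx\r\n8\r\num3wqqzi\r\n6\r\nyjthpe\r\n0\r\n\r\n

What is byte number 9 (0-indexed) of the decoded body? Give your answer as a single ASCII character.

Chunk 1: stream[0..1]='6' size=0x6=6, data at stream[3..9]='a672hx' -> body[0..6], body so far='a672hx'
Chunk 2: stream[11..12]='8' size=0x8=8, data at stream[14..22]='um3wqqzi' -> body[6..14], body so far='a672hxum3wqqzi'
Chunk 3: stream[24..25]='6' size=0x6=6, data at stream[27..33]='yjthpe' -> body[14..20], body so far='a672hxum3wqqziyjthpe'
Chunk 4: stream[35..36]='0' size=0 (terminator). Final body='a672hxum3wqqziyjthpe' (20 bytes)
Body byte 9 = 'w'

Answer: w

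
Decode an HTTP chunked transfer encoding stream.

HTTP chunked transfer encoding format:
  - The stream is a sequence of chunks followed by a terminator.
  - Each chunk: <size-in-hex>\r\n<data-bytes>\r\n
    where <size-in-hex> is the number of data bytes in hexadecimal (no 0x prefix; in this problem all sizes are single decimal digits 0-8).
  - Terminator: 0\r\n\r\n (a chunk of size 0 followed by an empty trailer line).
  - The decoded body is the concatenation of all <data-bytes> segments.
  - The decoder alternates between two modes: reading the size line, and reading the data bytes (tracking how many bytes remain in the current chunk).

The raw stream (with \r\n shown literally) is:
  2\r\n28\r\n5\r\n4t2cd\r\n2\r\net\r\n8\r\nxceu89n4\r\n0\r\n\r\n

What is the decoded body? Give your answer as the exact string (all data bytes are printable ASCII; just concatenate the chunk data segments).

Answer: 284t2cdetxceu89n4

Derivation:
Chunk 1: stream[0..1]='2' size=0x2=2, data at stream[3..5]='28' -> body[0..2], body so far='28'
Chunk 2: stream[7..8]='5' size=0x5=5, data at stream[10..15]='4t2cd' -> body[2..7], body so far='284t2cd'
Chunk 3: stream[17..18]='2' size=0x2=2, data at stream[20..22]='et' -> body[7..9], body so far='284t2cdet'
Chunk 4: stream[24..25]='8' size=0x8=8, data at stream[27..35]='xceu89n4' -> body[9..17], body so far='284t2cdetxceu89n4'
Chunk 5: stream[37..38]='0' size=0 (terminator). Final body='284t2cdetxceu89n4' (17 bytes)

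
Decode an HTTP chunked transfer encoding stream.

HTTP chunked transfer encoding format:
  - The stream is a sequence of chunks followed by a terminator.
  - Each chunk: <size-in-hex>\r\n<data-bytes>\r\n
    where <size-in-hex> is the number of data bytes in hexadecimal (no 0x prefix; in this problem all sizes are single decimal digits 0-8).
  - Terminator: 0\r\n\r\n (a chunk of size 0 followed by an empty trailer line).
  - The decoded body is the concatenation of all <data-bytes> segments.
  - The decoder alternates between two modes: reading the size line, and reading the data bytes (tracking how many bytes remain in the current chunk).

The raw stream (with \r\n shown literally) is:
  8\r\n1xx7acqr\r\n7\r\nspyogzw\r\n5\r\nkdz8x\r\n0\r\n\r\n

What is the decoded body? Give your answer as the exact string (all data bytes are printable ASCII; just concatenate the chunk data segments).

Answer: 1xx7acqrspyogzwkdz8x

Derivation:
Chunk 1: stream[0..1]='8' size=0x8=8, data at stream[3..11]='1xx7acqr' -> body[0..8], body so far='1xx7acqr'
Chunk 2: stream[13..14]='7' size=0x7=7, data at stream[16..23]='spyogzw' -> body[8..15], body so far='1xx7acqrspyogzw'
Chunk 3: stream[25..26]='5' size=0x5=5, data at stream[28..33]='kdz8x' -> body[15..20], body so far='1xx7acqrspyogzwkdz8x'
Chunk 4: stream[35..36]='0' size=0 (terminator). Final body='1xx7acqrspyogzwkdz8x' (20 bytes)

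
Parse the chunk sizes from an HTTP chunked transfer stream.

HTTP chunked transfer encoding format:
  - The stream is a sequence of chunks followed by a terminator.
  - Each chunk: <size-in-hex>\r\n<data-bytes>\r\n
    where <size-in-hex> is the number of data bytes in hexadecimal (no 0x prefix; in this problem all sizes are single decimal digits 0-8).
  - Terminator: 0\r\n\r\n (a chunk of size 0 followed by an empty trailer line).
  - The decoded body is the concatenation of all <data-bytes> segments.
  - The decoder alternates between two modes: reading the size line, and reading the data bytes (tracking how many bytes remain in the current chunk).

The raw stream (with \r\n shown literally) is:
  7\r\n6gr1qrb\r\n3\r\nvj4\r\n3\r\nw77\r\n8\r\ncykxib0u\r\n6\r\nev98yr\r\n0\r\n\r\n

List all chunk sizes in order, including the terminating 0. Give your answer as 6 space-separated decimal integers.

Answer: 7 3 3 8 6 0

Derivation:
Chunk 1: stream[0..1]='7' size=0x7=7, data at stream[3..10]='6gr1qrb' -> body[0..7], body so far='6gr1qrb'
Chunk 2: stream[12..13]='3' size=0x3=3, data at stream[15..18]='vj4' -> body[7..10], body so far='6gr1qrbvj4'
Chunk 3: stream[20..21]='3' size=0x3=3, data at stream[23..26]='w77' -> body[10..13], body so far='6gr1qrbvj4w77'
Chunk 4: stream[28..29]='8' size=0x8=8, data at stream[31..39]='cykxib0u' -> body[13..21], body so far='6gr1qrbvj4w77cykxib0u'
Chunk 5: stream[41..42]='6' size=0x6=6, data at stream[44..50]='ev98yr' -> body[21..27], body so far='6gr1qrbvj4w77cykxib0uev98yr'
Chunk 6: stream[52..53]='0' size=0 (terminator). Final body='6gr1qrbvj4w77cykxib0uev98yr' (27 bytes)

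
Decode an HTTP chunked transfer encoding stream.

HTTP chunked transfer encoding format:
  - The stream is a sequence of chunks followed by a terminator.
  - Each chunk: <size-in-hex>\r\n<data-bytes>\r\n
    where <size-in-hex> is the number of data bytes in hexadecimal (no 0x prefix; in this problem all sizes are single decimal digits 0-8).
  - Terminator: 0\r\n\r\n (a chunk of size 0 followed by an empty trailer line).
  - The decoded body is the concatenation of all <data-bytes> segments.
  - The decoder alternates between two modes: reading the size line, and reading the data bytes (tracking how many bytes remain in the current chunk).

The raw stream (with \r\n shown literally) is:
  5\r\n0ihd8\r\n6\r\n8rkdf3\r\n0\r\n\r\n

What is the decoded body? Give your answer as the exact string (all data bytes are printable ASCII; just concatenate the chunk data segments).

Chunk 1: stream[0..1]='5' size=0x5=5, data at stream[3..8]='0ihd8' -> body[0..5], body so far='0ihd8'
Chunk 2: stream[10..11]='6' size=0x6=6, data at stream[13..19]='8rkdf3' -> body[5..11], body so far='0ihd88rkdf3'
Chunk 3: stream[21..22]='0' size=0 (terminator). Final body='0ihd88rkdf3' (11 bytes)

Answer: 0ihd88rkdf3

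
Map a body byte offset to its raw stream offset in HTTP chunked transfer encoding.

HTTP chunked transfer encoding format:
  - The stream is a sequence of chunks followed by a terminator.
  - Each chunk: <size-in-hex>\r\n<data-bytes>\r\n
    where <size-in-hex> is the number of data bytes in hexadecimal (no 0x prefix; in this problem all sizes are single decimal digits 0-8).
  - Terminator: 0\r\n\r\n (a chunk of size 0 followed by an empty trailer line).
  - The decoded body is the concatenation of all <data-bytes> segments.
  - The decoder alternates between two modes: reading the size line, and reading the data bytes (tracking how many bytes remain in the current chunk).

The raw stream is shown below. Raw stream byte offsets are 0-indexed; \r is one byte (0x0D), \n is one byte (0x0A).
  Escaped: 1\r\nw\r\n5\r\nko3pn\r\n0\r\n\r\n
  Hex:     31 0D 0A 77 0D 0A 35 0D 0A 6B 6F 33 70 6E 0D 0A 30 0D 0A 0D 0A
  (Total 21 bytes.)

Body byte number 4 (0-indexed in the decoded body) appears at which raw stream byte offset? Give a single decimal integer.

Answer: 12

Derivation:
Chunk 1: stream[0..1]='1' size=0x1=1, data at stream[3..4]='w' -> body[0..1], body so far='w'
Chunk 2: stream[6..7]='5' size=0x5=5, data at stream[9..14]='ko3pn' -> body[1..6], body so far='wko3pn'
Chunk 3: stream[16..17]='0' size=0 (terminator). Final body='wko3pn' (6 bytes)
Body byte 4 at stream offset 12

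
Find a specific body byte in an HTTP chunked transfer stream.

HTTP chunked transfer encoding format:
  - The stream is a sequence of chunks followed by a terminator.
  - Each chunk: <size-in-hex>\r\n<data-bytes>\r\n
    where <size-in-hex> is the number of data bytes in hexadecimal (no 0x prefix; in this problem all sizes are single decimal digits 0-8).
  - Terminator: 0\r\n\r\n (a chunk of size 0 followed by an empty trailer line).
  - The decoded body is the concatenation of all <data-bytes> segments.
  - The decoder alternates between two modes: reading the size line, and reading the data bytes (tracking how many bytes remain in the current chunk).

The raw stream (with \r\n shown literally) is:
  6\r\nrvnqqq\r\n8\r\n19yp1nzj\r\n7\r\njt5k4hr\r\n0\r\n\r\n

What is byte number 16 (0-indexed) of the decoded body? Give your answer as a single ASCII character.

Chunk 1: stream[0..1]='6' size=0x6=6, data at stream[3..9]='rvnqqq' -> body[0..6], body so far='rvnqqq'
Chunk 2: stream[11..12]='8' size=0x8=8, data at stream[14..22]='19yp1nzj' -> body[6..14], body so far='rvnqqq19yp1nzj'
Chunk 3: stream[24..25]='7' size=0x7=7, data at stream[27..34]='jt5k4hr' -> body[14..21], body so far='rvnqqq19yp1nzjjt5k4hr'
Chunk 4: stream[36..37]='0' size=0 (terminator). Final body='rvnqqq19yp1nzjjt5k4hr' (21 bytes)
Body byte 16 = '5'

Answer: 5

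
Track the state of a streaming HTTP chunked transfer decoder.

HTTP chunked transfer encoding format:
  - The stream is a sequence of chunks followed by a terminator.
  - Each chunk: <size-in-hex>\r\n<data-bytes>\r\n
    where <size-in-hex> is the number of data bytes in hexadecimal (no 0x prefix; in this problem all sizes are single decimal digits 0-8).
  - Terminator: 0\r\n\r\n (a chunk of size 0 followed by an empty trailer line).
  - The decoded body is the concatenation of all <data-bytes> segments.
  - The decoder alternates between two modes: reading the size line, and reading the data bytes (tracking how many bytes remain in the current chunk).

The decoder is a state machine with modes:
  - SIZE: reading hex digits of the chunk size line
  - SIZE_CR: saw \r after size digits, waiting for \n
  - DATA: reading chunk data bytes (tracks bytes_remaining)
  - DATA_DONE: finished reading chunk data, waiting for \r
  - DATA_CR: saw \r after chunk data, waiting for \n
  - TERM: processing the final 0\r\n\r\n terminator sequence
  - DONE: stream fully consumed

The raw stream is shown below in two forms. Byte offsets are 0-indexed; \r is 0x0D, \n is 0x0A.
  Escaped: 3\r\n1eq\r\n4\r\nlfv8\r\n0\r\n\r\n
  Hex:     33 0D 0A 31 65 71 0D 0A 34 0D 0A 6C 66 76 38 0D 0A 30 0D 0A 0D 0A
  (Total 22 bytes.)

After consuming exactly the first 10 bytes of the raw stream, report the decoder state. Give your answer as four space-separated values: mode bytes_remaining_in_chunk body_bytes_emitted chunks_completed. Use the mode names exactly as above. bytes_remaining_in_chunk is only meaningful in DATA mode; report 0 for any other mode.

Answer: SIZE_CR 0 3 1

Derivation:
Byte 0 = '3': mode=SIZE remaining=0 emitted=0 chunks_done=0
Byte 1 = 0x0D: mode=SIZE_CR remaining=0 emitted=0 chunks_done=0
Byte 2 = 0x0A: mode=DATA remaining=3 emitted=0 chunks_done=0
Byte 3 = '1': mode=DATA remaining=2 emitted=1 chunks_done=0
Byte 4 = 'e': mode=DATA remaining=1 emitted=2 chunks_done=0
Byte 5 = 'q': mode=DATA_DONE remaining=0 emitted=3 chunks_done=0
Byte 6 = 0x0D: mode=DATA_CR remaining=0 emitted=3 chunks_done=0
Byte 7 = 0x0A: mode=SIZE remaining=0 emitted=3 chunks_done=1
Byte 8 = '4': mode=SIZE remaining=0 emitted=3 chunks_done=1
Byte 9 = 0x0D: mode=SIZE_CR remaining=0 emitted=3 chunks_done=1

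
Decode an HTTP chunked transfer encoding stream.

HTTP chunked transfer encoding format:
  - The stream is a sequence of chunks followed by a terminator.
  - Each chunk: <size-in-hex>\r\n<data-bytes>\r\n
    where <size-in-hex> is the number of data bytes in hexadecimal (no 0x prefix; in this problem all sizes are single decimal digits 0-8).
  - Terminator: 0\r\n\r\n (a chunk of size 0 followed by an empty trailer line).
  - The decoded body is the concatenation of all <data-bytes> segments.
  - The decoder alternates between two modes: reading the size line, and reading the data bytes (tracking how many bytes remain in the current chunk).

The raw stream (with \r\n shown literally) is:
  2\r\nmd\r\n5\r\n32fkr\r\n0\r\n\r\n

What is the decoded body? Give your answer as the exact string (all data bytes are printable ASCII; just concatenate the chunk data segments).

Answer: md32fkr

Derivation:
Chunk 1: stream[0..1]='2' size=0x2=2, data at stream[3..5]='md' -> body[0..2], body so far='md'
Chunk 2: stream[7..8]='5' size=0x5=5, data at stream[10..15]='32fkr' -> body[2..7], body so far='md32fkr'
Chunk 3: stream[17..18]='0' size=0 (terminator). Final body='md32fkr' (7 bytes)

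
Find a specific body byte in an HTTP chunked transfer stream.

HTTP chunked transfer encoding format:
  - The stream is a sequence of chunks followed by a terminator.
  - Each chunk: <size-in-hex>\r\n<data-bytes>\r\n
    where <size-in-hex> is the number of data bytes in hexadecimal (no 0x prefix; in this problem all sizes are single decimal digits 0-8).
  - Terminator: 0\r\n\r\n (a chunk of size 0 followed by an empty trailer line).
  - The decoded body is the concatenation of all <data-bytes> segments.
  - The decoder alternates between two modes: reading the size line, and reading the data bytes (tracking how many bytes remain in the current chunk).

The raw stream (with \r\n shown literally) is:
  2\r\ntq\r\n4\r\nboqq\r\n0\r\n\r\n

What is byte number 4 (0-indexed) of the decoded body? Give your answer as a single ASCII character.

Chunk 1: stream[0..1]='2' size=0x2=2, data at stream[3..5]='tq' -> body[0..2], body so far='tq'
Chunk 2: stream[7..8]='4' size=0x4=4, data at stream[10..14]='boqq' -> body[2..6], body so far='tqboqq'
Chunk 3: stream[16..17]='0' size=0 (terminator). Final body='tqboqq' (6 bytes)
Body byte 4 = 'q'

Answer: q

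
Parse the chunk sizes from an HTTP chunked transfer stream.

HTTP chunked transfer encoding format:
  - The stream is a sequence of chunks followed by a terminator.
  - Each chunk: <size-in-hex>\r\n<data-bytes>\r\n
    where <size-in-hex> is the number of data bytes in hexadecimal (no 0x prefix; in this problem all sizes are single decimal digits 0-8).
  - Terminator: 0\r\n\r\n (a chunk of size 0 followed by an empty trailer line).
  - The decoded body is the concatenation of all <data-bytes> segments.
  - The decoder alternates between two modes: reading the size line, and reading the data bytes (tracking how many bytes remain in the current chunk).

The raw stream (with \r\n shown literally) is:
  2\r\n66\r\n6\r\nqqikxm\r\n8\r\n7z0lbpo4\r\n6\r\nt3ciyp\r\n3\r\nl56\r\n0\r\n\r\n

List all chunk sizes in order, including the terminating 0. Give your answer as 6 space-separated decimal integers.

Answer: 2 6 8 6 3 0

Derivation:
Chunk 1: stream[0..1]='2' size=0x2=2, data at stream[3..5]='66' -> body[0..2], body so far='66'
Chunk 2: stream[7..8]='6' size=0x6=6, data at stream[10..16]='qqikxm' -> body[2..8], body so far='66qqikxm'
Chunk 3: stream[18..19]='8' size=0x8=8, data at stream[21..29]='7z0lbpo4' -> body[8..16], body so far='66qqikxm7z0lbpo4'
Chunk 4: stream[31..32]='6' size=0x6=6, data at stream[34..40]='t3ciyp' -> body[16..22], body so far='66qqikxm7z0lbpo4t3ciyp'
Chunk 5: stream[42..43]='3' size=0x3=3, data at stream[45..48]='l56' -> body[22..25], body so far='66qqikxm7z0lbpo4t3ciypl56'
Chunk 6: stream[50..51]='0' size=0 (terminator). Final body='66qqikxm7z0lbpo4t3ciypl56' (25 bytes)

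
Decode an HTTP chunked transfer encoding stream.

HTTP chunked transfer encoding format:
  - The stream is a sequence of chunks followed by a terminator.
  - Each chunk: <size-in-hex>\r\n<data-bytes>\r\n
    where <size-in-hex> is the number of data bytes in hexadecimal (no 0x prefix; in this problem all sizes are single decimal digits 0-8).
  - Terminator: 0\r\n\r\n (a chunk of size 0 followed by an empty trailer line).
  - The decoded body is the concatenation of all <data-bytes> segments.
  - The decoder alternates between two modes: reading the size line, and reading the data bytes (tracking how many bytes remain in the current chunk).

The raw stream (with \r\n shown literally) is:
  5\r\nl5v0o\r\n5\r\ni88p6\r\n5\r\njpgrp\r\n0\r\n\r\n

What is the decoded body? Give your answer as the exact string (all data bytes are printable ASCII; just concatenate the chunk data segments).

Answer: l5v0oi88p6jpgrp

Derivation:
Chunk 1: stream[0..1]='5' size=0x5=5, data at stream[3..8]='l5v0o' -> body[0..5], body so far='l5v0o'
Chunk 2: stream[10..11]='5' size=0x5=5, data at stream[13..18]='i88p6' -> body[5..10], body so far='l5v0oi88p6'
Chunk 3: stream[20..21]='5' size=0x5=5, data at stream[23..28]='jpgrp' -> body[10..15], body so far='l5v0oi88p6jpgrp'
Chunk 4: stream[30..31]='0' size=0 (terminator). Final body='l5v0oi88p6jpgrp' (15 bytes)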